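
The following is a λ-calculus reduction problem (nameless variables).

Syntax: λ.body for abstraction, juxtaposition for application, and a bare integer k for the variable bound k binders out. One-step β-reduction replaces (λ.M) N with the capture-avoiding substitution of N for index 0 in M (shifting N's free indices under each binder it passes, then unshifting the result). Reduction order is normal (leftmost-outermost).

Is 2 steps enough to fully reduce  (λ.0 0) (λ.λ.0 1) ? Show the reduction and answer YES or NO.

Answer: YES — reaches normal form λ.0 (λ.λ.0 1) in 2 ≤ 2 steps

Reduction:
  start: (λ.0 0) (λ.λ.0 1)
  step 1: (λ.λ.0 1) (λ.λ.0 1)
  step 2: λ.0 (λ.λ.0 1)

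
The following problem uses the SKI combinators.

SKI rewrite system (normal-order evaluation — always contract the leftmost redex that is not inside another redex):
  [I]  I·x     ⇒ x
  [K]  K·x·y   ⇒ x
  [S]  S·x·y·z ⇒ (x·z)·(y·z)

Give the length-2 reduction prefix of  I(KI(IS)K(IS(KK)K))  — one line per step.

  start: I(KI(IS)K(IS(KK)K))
  →1  KI(IS)K(IS(KK)K)
  →2  IK(IS(KK)K)

Answer: after 2 steps: IK(IS(KK)K)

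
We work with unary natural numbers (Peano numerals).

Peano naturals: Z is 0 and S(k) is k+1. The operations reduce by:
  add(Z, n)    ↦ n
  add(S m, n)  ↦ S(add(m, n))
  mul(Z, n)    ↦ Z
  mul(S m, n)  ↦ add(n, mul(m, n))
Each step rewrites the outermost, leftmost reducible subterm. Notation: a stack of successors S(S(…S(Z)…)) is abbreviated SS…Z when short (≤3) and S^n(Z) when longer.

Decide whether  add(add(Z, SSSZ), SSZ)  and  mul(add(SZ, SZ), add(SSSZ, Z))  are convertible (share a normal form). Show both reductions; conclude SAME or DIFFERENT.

Term A:
  start: add(add(Z, SSSZ), SSZ)
  →1  add(SSSZ, SSZ)
  →2  S(add(SSZ, SSZ))
  →3  S(S(add(SZ, SSZ)))
  →4  S(S(S(add(Z, SSZ))))
  →5  S^5(Z)

Term B:
  start: mul(add(SZ, SZ), add(SSSZ, Z))
  →1  mul(S(add(Z, SZ)), add(SSSZ, Z))
  →2  add(add(SSSZ, Z), mul(add(Z, SZ), add(SSSZ, Z)))
  →3  add(S(add(SSZ, Z)), mul(add(Z, SZ), add(SSSZ, Z)))
  →4  S(add(add(SSZ, Z), mul(add(Z, SZ), add(SSSZ, Z))))
  →5  S(add(S(add(SZ, Z)), mul(add(Z, SZ), add(SSSZ, Z))))
  →6  S(S(add(add(SZ, Z), mul(add(Z, SZ), add(SSSZ, Z)))))
  →7  S(S(add(S(add(Z, Z)), mul(add(Z, SZ), add(SSSZ, Z)))))
  →8  S(S(S(add(add(Z, Z), mul(add(Z, SZ), add(SSSZ, Z))))))
  →9  S(S(S(add(Z, mul(add(Z, SZ), add(SSSZ, Z))))))
  →10  S(S(S(mul(add(Z, SZ), add(SSSZ, Z)))))
  →11  S(S(S(mul(SZ, add(SSSZ, Z)))))
  →12  S(S(S(add(add(SSSZ, Z), mul(Z, add(SSSZ, Z))))))
  →13  S(S(S(add(S(add(SSZ, Z)), mul(Z, add(SSSZ, Z))))))
  →14  S(S(S(S(add(add(SSZ, Z), mul(Z, add(SSSZ, Z)))))))
  →15  S(S(S(S(add(S(add(SZ, Z)), mul(Z, add(SSSZ, Z)))))))
  →16  S(S(S(S(S(add(add(SZ, Z), mul(Z, add(SSSZ, Z))))))))
  →17  S(S(S(S(S(add(S(add(Z, Z)), mul(Z, add(SSSZ, Z))))))))
  →18  S(S(S(S(S(S(add(add(Z, Z), mul(Z, add(SSSZ, Z)))))))))
  →19  S(S(S(S(S(S(add(Z, mul(Z, add(SSSZ, Z)))))))))
  →20  S(S(S(S(S(S(mul(Z, add(SSSZ, Z))))))))
  →21  S^6(Z)

Answer: DIFFERENT — A ⇓ S^5(Z), B ⇓ S^6(Z)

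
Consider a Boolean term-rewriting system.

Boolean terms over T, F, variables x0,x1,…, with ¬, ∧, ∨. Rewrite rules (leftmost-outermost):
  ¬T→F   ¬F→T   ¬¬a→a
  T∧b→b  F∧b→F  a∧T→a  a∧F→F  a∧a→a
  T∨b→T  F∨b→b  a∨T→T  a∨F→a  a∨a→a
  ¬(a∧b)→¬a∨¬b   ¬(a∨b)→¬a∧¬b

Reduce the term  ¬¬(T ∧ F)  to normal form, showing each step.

  start: ¬¬(T ∧ F)
  →1  T ∧ F
  →2  F

Answer: normal form = F  (in 2 steps)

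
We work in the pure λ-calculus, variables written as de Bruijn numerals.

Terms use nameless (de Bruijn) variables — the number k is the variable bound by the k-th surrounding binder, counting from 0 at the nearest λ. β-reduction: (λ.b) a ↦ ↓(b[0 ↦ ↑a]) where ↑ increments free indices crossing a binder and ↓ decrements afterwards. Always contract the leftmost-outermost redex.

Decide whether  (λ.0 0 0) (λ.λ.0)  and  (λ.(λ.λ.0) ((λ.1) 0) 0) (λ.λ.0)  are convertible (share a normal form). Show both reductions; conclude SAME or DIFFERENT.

Term A:
  start: (λ.0 0 0) (λ.λ.0)
  [1] (λ.λ.0) (λ.λ.0) (λ.λ.0)
  [2] (λ.0) (λ.λ.0)
  [3] λ.λ.0

Term B:
  start: (λ.(λ.λ.0) ((λ.1) 0) 0) (λ.λ.0)
  [1] (λ.λ.0) ((λ.λ.λ.0) (λ.λ.0)) (λ.λ.0)
  [2] (λ.0) (λ.λ.0)
  [3] λ.λ.0

Answer: SAME — A ⇓ λ.λ.0, B ⇓ λ.λ.0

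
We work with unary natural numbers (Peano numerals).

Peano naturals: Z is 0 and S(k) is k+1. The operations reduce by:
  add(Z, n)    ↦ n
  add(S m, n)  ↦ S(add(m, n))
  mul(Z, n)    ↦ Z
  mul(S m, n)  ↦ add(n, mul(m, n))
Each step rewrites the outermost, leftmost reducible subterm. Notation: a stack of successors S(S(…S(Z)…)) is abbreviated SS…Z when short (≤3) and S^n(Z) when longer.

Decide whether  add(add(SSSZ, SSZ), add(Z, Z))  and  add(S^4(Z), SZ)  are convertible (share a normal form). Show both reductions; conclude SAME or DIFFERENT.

Answer: SAME — A ⇓ S^5(Z), B ⇓ S^5(Z)

Reduction:
Term A:
  start: add(add(SSSZ, SSZ), add(Z, Z))
  step 1: add(S(add(SSZ, SSZ)), add(Z, Z))
  step 2: S(add(add(SSZ, SSZ), add(Z, Z)))
  step 3: S(add(S(add(SZ, SSZ)), add(Z, Z)))
  step 4: S(S(add(add(SZ, SSZ), add(Z, Z))))
  step 5: S(S(add(S(add(Z, SSZ)), add(Z, Z))))
  step 6: S(S(S(add(add(Z, SSZ), add(Z, Z)))))
  step 7: S(S(S(add(SSZ, add(Z, Z)))))
  step 8: S(S(S(S(add(SZ, add(Z, Z))))))
  step 9: S(S(S(S(S(add(Z, add(Z, Z)))))))
  step 10: S(S(S(S(S(add(Z, Z))))))
  step 11: S^5(Z)

Term B:
  start: add(S^4(Z), SZ)
  step 1: S(add(SSSZ, SZ))
  step 2: S(S(add(SSZ, SZ)))
  step 3: S(S(S(add(SZ, SZ))))
  step 4: S(S(S(S(add(Z, SZ)))))
  step 5: S^5(Z)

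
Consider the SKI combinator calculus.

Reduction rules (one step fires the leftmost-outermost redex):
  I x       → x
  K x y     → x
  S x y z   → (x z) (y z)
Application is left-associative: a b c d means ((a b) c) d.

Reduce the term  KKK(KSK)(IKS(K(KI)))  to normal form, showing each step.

  start: KKK(KSK)(IKS(K(KI)))
  step 1: K(KSK)(IKS(K(KI)))
  step 2: KSK
  step 3: S

Answer: normal form = S  (in 3 steps)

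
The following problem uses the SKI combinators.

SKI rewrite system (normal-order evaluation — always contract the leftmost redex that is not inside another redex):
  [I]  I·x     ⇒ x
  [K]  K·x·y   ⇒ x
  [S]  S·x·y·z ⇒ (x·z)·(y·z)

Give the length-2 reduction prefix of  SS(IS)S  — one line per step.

Answer: after 2 steps: SS(SS)

Working:
  start: SS(IS)S
  →1  SS(ISS)
  →2  SS(SS)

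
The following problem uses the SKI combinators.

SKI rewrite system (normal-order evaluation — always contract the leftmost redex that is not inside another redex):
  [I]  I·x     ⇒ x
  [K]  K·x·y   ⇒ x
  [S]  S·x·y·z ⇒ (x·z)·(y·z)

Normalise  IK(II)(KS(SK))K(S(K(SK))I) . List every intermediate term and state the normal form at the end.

  start: IK(II)(KS(SK))K(S(K(SK))I)
  step 1: K(II)(KS(SK))K(S(K(SK))I)
  step 2: IIK(S(K(SK))I)
  step 3: IK(S(K(SK))I)
  step 4: K(S(K(SK))I)

Answer: normal form = K(S(K(SK))I)  (in 4 steps)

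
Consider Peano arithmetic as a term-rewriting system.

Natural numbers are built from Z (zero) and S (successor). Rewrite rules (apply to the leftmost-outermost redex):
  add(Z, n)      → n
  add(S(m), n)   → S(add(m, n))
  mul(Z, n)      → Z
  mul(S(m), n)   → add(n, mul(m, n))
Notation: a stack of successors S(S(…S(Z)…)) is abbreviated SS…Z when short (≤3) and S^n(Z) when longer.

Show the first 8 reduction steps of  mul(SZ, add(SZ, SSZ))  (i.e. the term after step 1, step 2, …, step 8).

  start: mul(SZ, add(SZ, SSZ))
  step 1: add(add(SZ, SSZ), mul(Z, add(SZ, SSZ)))
  step 2: add(S(add(Z, SSZ)), mul(Z, add(SZ, SSZ)))
  step 3: S(add(add(Z, SSZ), mul(Z, add(SZ, SSZ))))
  step 4: S(add(SSZ, mul(Z, add(SZ, SSZ))))
  step 5: S(S(add(SZ, mul(Z, add(SZ, SSZ)))))
  step 6: S(S(S(add(Z, mul(Z, add(SZ, SSZ))))))
  step 7: S(S(S(mul(Z, add(SZ, SSZ)))))
  step 8: SSSZ

Answer: after 8 steps: SSSZ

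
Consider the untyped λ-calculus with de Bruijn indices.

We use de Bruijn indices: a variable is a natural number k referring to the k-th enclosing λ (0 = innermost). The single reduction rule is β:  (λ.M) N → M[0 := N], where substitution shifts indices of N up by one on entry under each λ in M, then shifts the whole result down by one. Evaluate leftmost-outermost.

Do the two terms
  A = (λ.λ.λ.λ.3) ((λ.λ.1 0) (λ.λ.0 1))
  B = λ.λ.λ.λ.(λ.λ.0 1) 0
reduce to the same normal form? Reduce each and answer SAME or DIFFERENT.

Term A:
  start: (λ.λ.λ.λ.3) ((λ.λ.1 0) (λ.λ.0 1))
  step 1: λ.λ.λ.(λ.λ.1 0) (λ.λ.0 1)
  step 2: λ.λ.λ.λ.(λ.λ.0 1) 0
  step 3: λ.λ.λ.λ.λ.0 1

Term B:
  start: λ.λ.λ.λ.(λ.λ.0 1) 0
  step 1: λ.λ.λ.λ.λ.0 1

Answer: SAME — A ⇓ λ.λ.λ.λ.λ.0 1, B ⇓ λ.λ.λ.λ.λ.0 1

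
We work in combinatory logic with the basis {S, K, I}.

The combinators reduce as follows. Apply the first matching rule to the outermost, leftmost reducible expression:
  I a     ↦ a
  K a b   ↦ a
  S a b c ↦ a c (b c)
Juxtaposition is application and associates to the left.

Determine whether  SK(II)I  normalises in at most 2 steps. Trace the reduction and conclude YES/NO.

Answer: YES — reaches normal form I in 2 ≤ 2 steps

Reduction:
  start: SK(II)I
  [1] KI(III)
  [2] I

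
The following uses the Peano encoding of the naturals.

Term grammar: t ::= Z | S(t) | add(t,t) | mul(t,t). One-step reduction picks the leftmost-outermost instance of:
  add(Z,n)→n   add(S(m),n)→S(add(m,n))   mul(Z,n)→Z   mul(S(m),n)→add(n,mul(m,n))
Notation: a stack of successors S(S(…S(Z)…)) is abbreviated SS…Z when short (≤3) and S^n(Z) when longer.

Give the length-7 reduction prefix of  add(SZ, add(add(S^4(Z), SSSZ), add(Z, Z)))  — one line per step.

Answer: after 7 steps: S(S(S(add(S(add(SZ, SSSZ)), add(Z, Z)))))

Reduction:
  start: add(SZ, add(add(S^4(Z), SSSZ), add(Z, Z)))
  [1] S(add(Z, add(add(S^4(Z), SSSZ), add(Z, Z))))
  [2] S(add(add(S^4(Z), SSSZ), add(Z, Z)))
  [3] S(add(S(add(SSSZ, SSSZ)), add(Z, Z)))
  [4] S(S(add(add(SSSZ, SSSZ), add(Z, Z))))
  [5] S(S(add(S(add(SSZ, SSSZ)), add(Z, Z))))
  [6] S(S(S(add(add(SSZ, SSSZ), add(Z, Z)))))
  [7] S(S(S(add(S(add(SZ, SSSZ)), add(Z, Z)))))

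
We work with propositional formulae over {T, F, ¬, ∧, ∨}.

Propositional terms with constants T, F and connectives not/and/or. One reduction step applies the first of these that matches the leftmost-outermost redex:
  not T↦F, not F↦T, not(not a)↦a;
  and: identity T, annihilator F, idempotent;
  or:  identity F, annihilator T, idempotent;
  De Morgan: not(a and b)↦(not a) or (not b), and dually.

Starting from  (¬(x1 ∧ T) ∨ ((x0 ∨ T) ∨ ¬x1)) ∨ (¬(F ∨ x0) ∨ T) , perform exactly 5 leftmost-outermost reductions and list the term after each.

Answer: after 5 steps: (¬x1 ∨ T) ∨ (¬(F ∨ x0) ∨ T)

Reduction:
  start: (¬(x1 ∧ T) ∨ ((x0 ∨ T) ∨ ¬x1)) ∨ (¬(F ∨ x0) ∨ T)
  →1  ((¬x1 ∨ ¬T) ∨ ((x0 ∨ T) ∨ ¬x1)) ∨ (¬(F ∨ x0) ∨ T)
  →2  ((¬x1 ∨ F) ∨ ((x0 ∨ T) ∨ ¬x1)) ∨ (¬(F ∨ x0) ∨ T)
  →3  (¬x1 ∨ ((x0 ∨ T) ∨ ¬x1)) ∨ (¬(F ∨ x0) ∨ T)
  →4  (¬x1 ∨ (T ∨ ¬x1)) ∨ (¬(F ∨ x0) ∨ T)
  →5  (¬x1 ∨ T) ∨ (¬(F ∨ x0) ∨ T)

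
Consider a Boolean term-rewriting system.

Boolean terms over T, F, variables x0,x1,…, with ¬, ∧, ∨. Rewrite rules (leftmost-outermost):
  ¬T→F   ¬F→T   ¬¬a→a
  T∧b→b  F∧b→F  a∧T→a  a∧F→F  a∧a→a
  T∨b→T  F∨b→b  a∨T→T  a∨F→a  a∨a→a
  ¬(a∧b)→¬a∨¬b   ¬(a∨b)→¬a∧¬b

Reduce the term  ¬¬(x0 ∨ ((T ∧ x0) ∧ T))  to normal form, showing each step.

  start: ¬¬(x0 ∨ ((T ∧ x0) ∧ T))
  →1  x0 ∨ ((T ∧ x0) ∧ T)
  →2  x0 ∨ (T ∧ x0)
  →3  x0 ∨ x0
  →4  x0

Answer: normal form = x0  (in 4 steps)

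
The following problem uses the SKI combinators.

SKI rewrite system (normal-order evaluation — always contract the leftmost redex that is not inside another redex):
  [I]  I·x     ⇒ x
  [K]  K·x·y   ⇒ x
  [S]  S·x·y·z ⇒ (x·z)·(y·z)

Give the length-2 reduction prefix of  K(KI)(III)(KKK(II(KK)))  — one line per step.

Answer: after 2 steps: I

Reduction:
  start: K(KI)(III)(KKK(II(KK)))
  →1  KI(KKK(II(KK)))
  →2  I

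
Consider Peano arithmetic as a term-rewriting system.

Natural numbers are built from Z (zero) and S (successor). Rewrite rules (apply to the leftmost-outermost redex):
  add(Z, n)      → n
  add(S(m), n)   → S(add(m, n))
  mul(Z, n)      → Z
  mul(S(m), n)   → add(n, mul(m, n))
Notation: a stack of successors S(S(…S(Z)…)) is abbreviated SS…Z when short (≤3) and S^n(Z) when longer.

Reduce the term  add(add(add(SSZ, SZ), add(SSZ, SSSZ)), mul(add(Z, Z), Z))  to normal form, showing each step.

  start: add(add(add(SSZ, SZ), add(SSZ, SSSZ)), mul(add(Z, Z), Z))
  →1  add(add(S(add(SZ, SZ)), add(SSZ, SSSZ)), mul(add(Z, Z), Z))
  →2  add(S(add(add(SZ, SZ), add(SSZ, SSSZ))), mul(add(Z, Z), Z))
  →3  S(add(add(add(SZ, SZ), add(SSZ, SSSZ)), mul(add(Z, Z), Z)))
  →4  S(add(add(S(add(Z, SZ)), add(SSZ, SSSZ)), mul(add(Z, Z), Z)))
  →5  S(add(S(add(add(Z, SZ), add(SSZ, SSSZ))), mul(add(Z, Z), Z)))
  →6  S(S(add(add(add(Z, SZ), add(SSZ, SSSZ)), mul(add(Z, Z), Z))))
  →7  S(S(add(add(SZ, add(SSZ, SSSZ)), mul(add(Z, Z), Z))))
  →8  S(S(add(S(add(Z, add(SSZ, SSSZ))), mul(add(Z, Z), Z))))
  →9  S(S(S(add(add(Z, add(SSZ, SSSZ)), mul(add(Z, Z), Z)))))
  →10  S(S(S(add(add(SSZ, SSSZ), mul(add(Z, Z), Z)))))
  →11  S(S(S(add(S(add(SZ, SSSZ)), mul(add(Z, Z), Z)))))
  →12  S(S(S(S(add(add(SZ, SSSZ), mul(add(Z, Z), Z))))))
  →13  S(S(S(S(add(S(add(Z, SSSZ)), mul(add(Z, Z), Z))))))
  →14  S(S(S(S(S(add(add(Z, SSSZ), mul(add(Z, Z), Z)))))))
  →15  S(S(S(S(S(add(SSSZ, mul(add(Z, Z), Z)))))))
  →16  S(S(S(S(S(S(add(SSZ, mul(add(Z, Z), Z))))))))
  →17  S(S(S(S(S(S(S(add(SZ, mul(add(Z, Z), Z)))))))))
  →18  S(S(S(S(S(S(S(S(add(Z, mul(add(Z, Z), Z))))))))))
  →19  S(S(S(S(S(S(S(S(mul(add(Z, Z), Z)))))))))
  →20  S(S(S(S(S(S(S(S(mul(Z, Z)))))))))
  →21  S^8(Z)

Answer: normal form = S^8(Z)  (in 21 steps)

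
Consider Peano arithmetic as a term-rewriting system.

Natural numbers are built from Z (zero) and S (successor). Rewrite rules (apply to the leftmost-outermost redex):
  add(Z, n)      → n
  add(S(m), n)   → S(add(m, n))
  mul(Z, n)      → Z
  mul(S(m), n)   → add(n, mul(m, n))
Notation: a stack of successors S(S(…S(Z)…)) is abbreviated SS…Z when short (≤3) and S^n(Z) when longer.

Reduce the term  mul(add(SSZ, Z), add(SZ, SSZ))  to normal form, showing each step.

  start: mul(add(SSZ, Z), add(SZ, SSZ))
  step 1: mul(S(add(SZ, Z)), add(SZ, SSZ))
  step 2: add(add(SZ, SSZ), mul(add(SZ, Z), add(SZ, SSZ)))
  step 3: add(S(add(Z, SSZ)), mul(add(SZ, Z), add(SZ, SSZ)))
  step 4: S(add(add(Z, SSZ), mul(add(SZ, Z), add(SZ, SSZ))))
  step 5: S(add(SSZ, mul(add(SZ, Z), add(SZ, SSZ))))
  step 6: S(S(add(SZ, mul(add(SZ, Z), add(SZ, SSZ)))))
  step 7: S(S(S(add(Z, mul(add(SZ, Z), add(SZ, SSZ))))))
  step 8: S(S(S(mul(add(SZ, Z), add(SZ, SSZ)))))
  step 9: S(S(S(mul(S(add(Z, Z)), add(SZ, SSZ)))))
  step 10: S(S(S(add(add(SZ, SSZ), mul(add(Z, Z), add(SZ, SSZ))))))
  step 11: S(S(S(add(S(add(Z, SSZ)), mul(add(Z, Z), add(SZ, SSZ))))))
  step 12: S(S(S(S(add(add(Z, SSZ), mul(add(Z, Z), add(SZ, SSZ)))))))
  step 13: S(S(S(S(add(SSZ, mul(add(Z, Z), add(SZ, SSZ)))))))
  step 14: S(S(S(S(S(add(SZ, mul(add(Z, Z), add(SZ, SSZ))))))))
  step 15: S(S(S(S(S(S(add(Z, mul(add(Z, Z), add(SZ, SSZ)))))))))
  step 16: S(S(S(S(S(S(mul(add(Z, Z), add(SZ, SSZ))))))))
  step 17: S(S(S(S(S(S(mul(Z, add(SZ, SSZ))))))))
  step 18: S^6(Z)

Answer: normal form = S^6(Z)  (in 18 steps)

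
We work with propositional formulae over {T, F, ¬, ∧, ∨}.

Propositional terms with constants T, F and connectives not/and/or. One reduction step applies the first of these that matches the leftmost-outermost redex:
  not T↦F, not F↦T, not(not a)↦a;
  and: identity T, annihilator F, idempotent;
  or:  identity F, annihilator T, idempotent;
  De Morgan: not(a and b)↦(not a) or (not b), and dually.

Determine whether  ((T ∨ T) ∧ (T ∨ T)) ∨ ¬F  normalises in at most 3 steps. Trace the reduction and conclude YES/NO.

  start: ((T ∨ T) ∧ (T ∨ T)) ∨ ¬F
  →1  (T ∨ T) ∨ ¬F
  →2  T ∨ ¬F
  →3  T

Answer: YES — reaches normal form T in 3 ≤ 3 steps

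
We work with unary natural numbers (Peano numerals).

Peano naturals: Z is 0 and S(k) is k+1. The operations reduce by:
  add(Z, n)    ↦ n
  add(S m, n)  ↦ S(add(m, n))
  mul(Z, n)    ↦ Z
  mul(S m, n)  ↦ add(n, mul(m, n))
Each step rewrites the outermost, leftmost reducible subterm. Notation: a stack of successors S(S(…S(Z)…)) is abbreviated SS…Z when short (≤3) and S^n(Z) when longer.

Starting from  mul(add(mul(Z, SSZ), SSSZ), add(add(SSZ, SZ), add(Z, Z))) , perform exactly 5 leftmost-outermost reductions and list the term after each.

  start: mul(add(mul(Z, SSZ), SSSZ), add(add(SSZ, SZ), add(Z, Z)))
  →1  mul(add(Z, SSSZ), add(add(SSZ, SZ), add(Z, Z)))
  →2  mul(SSSZ, add(add(SSZ, SZ), add(Z, Z)))
  →3  add(add(add(SSZ, SZ), add(Z, Z)), mul(SSZ, add(add(SSZ, SZ), add(Z, Z))))
  →4  add(add(S(add(SZ, SZ)), add(Z, Z)), mul(SSZ, add(add(SSZ, SZ), add(Z, Z))))
  →5  add(S(add(add(SZ, SZ), add(Z, Z))), mul(SSZ, add(add(SSZ, SZ), add(Z, Z))))

Answer: after 5 steps: add(S(add(add(SZ, SZ), add(Z, Z))), mul(SSZ, add(add(SSZ, SZ), add(Z, Z))))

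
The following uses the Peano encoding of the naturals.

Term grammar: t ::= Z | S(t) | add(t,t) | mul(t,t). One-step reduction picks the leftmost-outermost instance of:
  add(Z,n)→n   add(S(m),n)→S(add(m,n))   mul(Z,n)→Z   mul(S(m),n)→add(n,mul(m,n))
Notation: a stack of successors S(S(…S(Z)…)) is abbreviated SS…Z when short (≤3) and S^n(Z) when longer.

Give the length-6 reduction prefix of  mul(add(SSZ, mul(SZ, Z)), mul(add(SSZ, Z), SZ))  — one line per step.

  start: mul(add(SSZ, mul(SZ, Z)), mul(add(SSZ, Z), SZ))
  [1] mul(S(add(SZ, mul(SZ, Z))), mul(add(SSZ, Z), SZ))
  [2] add(mul(add(SSZ, Z), SZ), mul(add(SZ, mul(SZ, Z)), mul(add(SSZ, Z), SZ)))
  [3] add(mul(S(add(SZ, Z)), SZ), mul(add(SZ, mul(SZ, Z)), mul(add(SSZ, Z), SZ)))
  [4] add(add(SZ, mul(add(SZ, Z), SZ)), mul(add(SZ, mul(SZ, Z)), mul(add(SSZ, Z), SZ)))
  [5] add(S(add(Z, mul(add(SZ, Z), SZ))), mul(add(SZ, mul(SZ, Z)), mul(add(SSZ, Z), SZ)))
  [6] S(add(add(Z, mul(add(SZ, Z), SZ)), mul(add(SZ, mul(SZ, Z)), mul(add(SSZ, Z), SZ))))

Answer: after 6 steps: S(add(add(Z, mul(add(SZ, Z), SZ)), mul(add(SZ, mul(SZ, Z)), mul(add(SSZ, Z), SZ))))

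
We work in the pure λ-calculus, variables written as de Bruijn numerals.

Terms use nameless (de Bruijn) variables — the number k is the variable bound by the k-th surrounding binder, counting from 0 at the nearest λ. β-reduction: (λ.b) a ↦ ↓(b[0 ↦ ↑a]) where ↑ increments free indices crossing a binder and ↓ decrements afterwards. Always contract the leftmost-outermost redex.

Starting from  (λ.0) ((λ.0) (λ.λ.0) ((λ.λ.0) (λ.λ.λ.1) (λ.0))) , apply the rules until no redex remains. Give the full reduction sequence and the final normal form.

Answer: normal form = λ.0  (in 3 steps)

Reduction:
  start: (λ.0) ((λ.0) (λ.λ.0) ((λ.λ.0) (λ.λ.λ.1) (λ.0)))
  [1] (λ.0) (λ.λ.0) ((λ.λ.0) (λ.λ.λ.1) (λ.0))
  [2] (λ.λ.0) ((λ.λ.0) (λ.λ.λ.1) (λ.0))
  [3] λ.0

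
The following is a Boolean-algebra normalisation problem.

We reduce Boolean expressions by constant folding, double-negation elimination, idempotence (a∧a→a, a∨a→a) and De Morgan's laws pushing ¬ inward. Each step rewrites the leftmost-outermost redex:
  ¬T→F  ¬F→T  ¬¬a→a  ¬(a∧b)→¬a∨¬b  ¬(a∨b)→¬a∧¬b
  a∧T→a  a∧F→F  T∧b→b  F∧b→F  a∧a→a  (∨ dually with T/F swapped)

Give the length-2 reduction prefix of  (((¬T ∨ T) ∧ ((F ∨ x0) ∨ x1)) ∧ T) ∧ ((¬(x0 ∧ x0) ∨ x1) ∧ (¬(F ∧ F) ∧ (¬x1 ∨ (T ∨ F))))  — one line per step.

  start: (((¬T ∨ T) ∧ ((F ∨ x0) ∨ x1)) ∧ T) ∧ ((¬(x0 ∧ x0) ∨ x1) ∧ (¬(F ∧ F) ∧ (¬x1 ∨ (T ∨ F))))
  [1] ((¬T ∨ T) ∧ ((F ∨ x0) ∨ x1)) ∧ ((¬(x0 ∧ x0) ∨ x1) ∧ (¬(F ∧ F) ∧ (¬x1 ∨ (T ∨ F))))
  [2] (T ∧ ((F ∨ x0) ∨ x1)) ∧ ((¬(x0 ∧ x0) ∨ x1) ∧ (¬(F ∧ F) ∧ (¬x1 ∨ (T ∨ F))))

Answer: after 2 steps: (T ∧ ((F ∨ x0) ∨ x1)) ∧ ((¬(x0 ∧ x0) ∨ x1) ∧ (¬(F ∧ F) ∧ (¬x1 ∨ (T ∨ F))))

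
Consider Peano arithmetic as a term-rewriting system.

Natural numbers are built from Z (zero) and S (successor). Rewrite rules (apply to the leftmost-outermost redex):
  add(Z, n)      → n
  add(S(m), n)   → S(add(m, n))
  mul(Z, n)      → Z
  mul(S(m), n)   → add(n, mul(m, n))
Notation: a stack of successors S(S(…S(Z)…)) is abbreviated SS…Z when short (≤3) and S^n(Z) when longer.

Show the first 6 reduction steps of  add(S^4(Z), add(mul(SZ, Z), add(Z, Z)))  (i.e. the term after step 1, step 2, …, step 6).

Answer: after 6 steps: S(S(S(S(add(add(Z, mul(Z, Z)), add(Z, Z))))))

Working:
  start: add(S^4(Z), add(mul(SZ, Z), add(Z, Z)))
  [1] S(add(SSSZ, add(mul(SZ, Z), add(Z, Z))))
  [2] S(S(add(SSZ, add(mul(SZ, Z), add(Z, Z)))))
  [3] S(S(S(add(SZ, add(mul(SZ, Z), add(Z, Z))))))
  [4] S(S(S(S(add(Z, add(mul(SZ, Z), add(Z, Z)))))))
  [5] S(S(S(S(add(mul(SZ, Z), add(Z, Z))))))
  [6] S(S(S(S(add(add(Z, mul(Z, Z)), add(Z, Z))))))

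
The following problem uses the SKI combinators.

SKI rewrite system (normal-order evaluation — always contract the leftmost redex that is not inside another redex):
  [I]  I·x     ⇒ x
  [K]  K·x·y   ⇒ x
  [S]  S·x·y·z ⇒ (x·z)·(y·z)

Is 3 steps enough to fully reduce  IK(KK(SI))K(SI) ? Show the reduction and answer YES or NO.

Answer: YES — reaches normal form K(SI) in 3 ≤ 3 steps

Derivation:
  start: IK(KK(SI))K(SI)
  →1  K(KK(SI))K(SI)
  →2  KK(SI)(SI)
  →3  K(SI)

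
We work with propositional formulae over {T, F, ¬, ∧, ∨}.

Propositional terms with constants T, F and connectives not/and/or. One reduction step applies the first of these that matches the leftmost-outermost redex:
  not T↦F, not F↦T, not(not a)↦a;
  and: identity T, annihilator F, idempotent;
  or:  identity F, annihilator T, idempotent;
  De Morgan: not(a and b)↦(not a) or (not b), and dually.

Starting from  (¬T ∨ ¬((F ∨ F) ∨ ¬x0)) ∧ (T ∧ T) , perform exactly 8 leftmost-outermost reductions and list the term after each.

Answer: after 8 steps: x0 ∧ (T ∧ T)

Working:
  start: (¬T ∨ ¬((F ∨ F) ∨ ¬x0)) ∧ (T ∧ T)
  →1  (F ∨ ¬((F ∨ F) ∨ ¬x0)) ∧ (T ∧ T)
  →2  ¬((F ∨ F) ∨ ¬x0) ∧ (T ∧ T)
  →3  (¬(F ∨ F) ∧ ¬¬x0) ∧ (T ∧ T)
  →4  ((¬F ∧ ¬F) ∧ ¬¬x0) ∧ (T ∧ T)
  →5  (¬F ∧ ¬¬x0) ∧ (T ∧ T)
  →6  (T ∧ ¬¬x0) ∧ (T ∧ T)
  →7  ¬¬x0 ∧ (T ∧ T)
  →8  x0 ∧ (T ∧ T)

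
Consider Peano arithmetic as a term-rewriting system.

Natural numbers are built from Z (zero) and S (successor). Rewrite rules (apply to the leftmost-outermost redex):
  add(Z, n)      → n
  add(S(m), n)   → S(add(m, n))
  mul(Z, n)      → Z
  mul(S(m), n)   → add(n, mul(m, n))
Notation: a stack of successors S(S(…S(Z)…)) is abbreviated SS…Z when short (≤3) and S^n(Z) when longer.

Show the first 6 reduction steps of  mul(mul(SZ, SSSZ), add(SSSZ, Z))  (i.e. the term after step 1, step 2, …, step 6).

  start: mul(mul(SZ, SSSZ), add(SSSZ, Z))
  [1] mul(add(SSSZ, mul(Z, SSSZ)), add(SSSZ, Z))
  [2] mul(S(add(SSZ, mul(Z, SSSZ))), add(SSSZ, Z))
  [3] add(add(SSSZ, Z), mul(add(SSZ, mul(Z, SSSZ)), add(SSSZ, Z)))
  [4] add(S(add(SSZ, Z)), mul(add(SSZ, mul(Z, SSSZ)), add(SSSZ, Z)))
  [5] S(add(add(SSZ, Z), mul(add(SSZ, mul(Z, SSSZ)), add(SSSZ, Z))))
  [6] S(add(S(add(SZ, Z)), mul(add(SSZ, mul(Z, SSSZ)), add(SSSZ, Z))))

Answer: after 6 steps: S(add(S(add(SZ, Z)), mul(add(SSZ, mul(Z, SSSZ)), add(SSSZ, Z))))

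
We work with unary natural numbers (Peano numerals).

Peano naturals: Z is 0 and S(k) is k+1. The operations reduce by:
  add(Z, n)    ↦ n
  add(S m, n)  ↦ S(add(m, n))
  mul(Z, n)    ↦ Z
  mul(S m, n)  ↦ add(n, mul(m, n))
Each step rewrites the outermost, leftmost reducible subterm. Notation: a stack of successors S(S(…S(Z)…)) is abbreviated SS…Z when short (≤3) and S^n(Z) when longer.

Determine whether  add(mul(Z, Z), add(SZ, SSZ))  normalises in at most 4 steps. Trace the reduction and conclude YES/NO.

  start: add(mul(Z, Z), add(SZ, SSZ))
  →1  add(Z, add(SZ, SSZ))
  →2  add(SZ, SSZ)
  →3  S(add(Z, SSZ))
  →4  SSSZ

Answer: YES — reaches normal form SSSZ in 4 ≤ 4 steps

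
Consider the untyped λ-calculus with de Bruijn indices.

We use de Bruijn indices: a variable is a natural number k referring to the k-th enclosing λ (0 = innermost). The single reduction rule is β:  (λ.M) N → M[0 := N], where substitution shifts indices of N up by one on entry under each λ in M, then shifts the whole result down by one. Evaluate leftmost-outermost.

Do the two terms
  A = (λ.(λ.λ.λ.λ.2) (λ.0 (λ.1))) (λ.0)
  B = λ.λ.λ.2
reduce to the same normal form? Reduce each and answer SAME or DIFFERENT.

Answer: SAME — A ⇓ λ.λ.λ.2, B ⇓ λ.λ.λ.2

Derivation:
Term A:
  start: (λ.(λ.λ.λ.λ.2) (λ.0 (λ.1))) (λ.0)
  [1] (λ.λ.λ.λ.2) (λ.0 (λ.1))
  [2] λ.λ.λ.2

Term B:
  start: λ.λ.λ.2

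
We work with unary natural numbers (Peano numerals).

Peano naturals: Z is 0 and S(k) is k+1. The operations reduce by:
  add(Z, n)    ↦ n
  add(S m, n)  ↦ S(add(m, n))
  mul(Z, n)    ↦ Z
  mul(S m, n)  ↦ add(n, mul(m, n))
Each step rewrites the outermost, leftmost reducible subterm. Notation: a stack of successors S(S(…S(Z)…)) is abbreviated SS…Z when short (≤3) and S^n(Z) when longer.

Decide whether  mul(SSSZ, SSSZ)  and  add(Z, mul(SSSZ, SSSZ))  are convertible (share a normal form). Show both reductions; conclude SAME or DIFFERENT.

Term A:
  start: mul(SSSZ, SSSZ)
  →1  add(SSSZ, mul(SSZ, SSSZ))
  →2  S(add(SSZ, mul(SSZ, SSSZ)))
  →3  S(S(add(SZ, mul(SSZ, SSSZ))))
  →4  S(S(S(add(Z, mul(SSZ, SSSZ)))))
  →5  S(S(S(mul(SSZ, SSSZ))))
  →6  S(S(S(add(SSSZ, mul(SZ, SSSZ)))))
  →7  S(S(S(S(add(SSZ, mul(SZ, SSSZ))))))
  →8  S(S(S(S(S(add(SZ, mul(SZ, SSSZ)))))))
  →9  S(S(S(S(S(S(add(Z, mul(SZ, SSSZ))))))))
  →10  S(S(S(S(S(S(mul(SZ, SSSZ)))))))
  →11  S(S(S(S(S(S(add(SSSZ, mul(Z, SSSZ))))))))
  →12  S(S(S(S(S(S(S(add(SSZ, mul(Z, SSSZ)))))))))
  →13  S(S(S(S(S(S(S(S(add(SZ, mul(Z, SSSZ))))))))))
  →14  S(S(S(S(S(S(S(S(S(add(Z, mul(Z, SSSZ)))))))))))
  →15  S(S(S(S(S(S(S(S(S(mul(Z, SSSZ))))))))))
  →16  S^9(Z)

Term B:
  start: add(Z, mul(SSSZ, SSSZ))
  →1  mul(SSSZ, SSSZ)
  →2  add(SSSZ, mul(SSZ, SSSZ))
  →3  S(add(SSZ, mul(SSZ, SSSZ)))
  →4  S(S(add(SZ, mul(SSZ, SSSZ))))
  →5  S(S(S(add(Z, mul(SSZ, SSSZ)))))
  →6  S(S(S(mul(SSZ, SSSZ))))
  →7  S(S(S(add(SSSZ, mul(SZ, SSSZ)))))
  →8  S(S(S(S(add(SSZ, mul(SZ, SSSZ))))))
  →9  S(S(S(S(S(add(SZ, mul(SZ, SSSZ)))))))
  →10  S(S(S(S(S(S(add(Z, mul(SZ, SSSZ))))))))
  →11  S(S(S(S(S(S(mul(SZ, SSSZ)))))))
  →12  S(S(S(S(S(S(add(SSSZ, mul(Z, SSSZ))))))))
  →13  S(S(S(S(S(S(S(add(SSZ, mul(Z, SSSZ)))))))))
  →14  S(S(S(S(S(S(S(S(add(SZ, mul(Z, SSSZ))))))))))
  →15  S(S(S(S(S(S(S(S(S(add(Z, mul(Z, SSSZ)))))))))))
  →16  S(S(S(S(S(S(S(S(S(mul(Z, SSSZ))))))))))
  →17  S^9(Z)

Answer: SAME — A ⇓ S^9(Z), B ⇓ S^9(Z)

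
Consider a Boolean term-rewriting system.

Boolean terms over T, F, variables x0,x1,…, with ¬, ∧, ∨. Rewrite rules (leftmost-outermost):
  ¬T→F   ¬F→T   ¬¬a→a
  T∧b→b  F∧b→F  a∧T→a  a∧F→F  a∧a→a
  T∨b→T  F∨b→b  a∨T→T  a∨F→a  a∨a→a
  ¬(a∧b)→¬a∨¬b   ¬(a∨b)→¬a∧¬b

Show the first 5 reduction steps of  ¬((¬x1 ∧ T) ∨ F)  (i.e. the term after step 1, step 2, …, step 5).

  start: ¬((¬x1 ∧ T) ∨ F)
  step 1: ¬(¬x1 ∧ T) ∧ ¬F
  step 2: (¬¬x1 ∨ ¬T) ∧ ¬F
  step 3: (x1 ∨ ¬T) ∧ ¬F
  step 4: (x1 ∨ F) ∧ ¬F
  step 5: x1 ∧ ¬F

Answer: after 5 steps: x1 ∧ ¬F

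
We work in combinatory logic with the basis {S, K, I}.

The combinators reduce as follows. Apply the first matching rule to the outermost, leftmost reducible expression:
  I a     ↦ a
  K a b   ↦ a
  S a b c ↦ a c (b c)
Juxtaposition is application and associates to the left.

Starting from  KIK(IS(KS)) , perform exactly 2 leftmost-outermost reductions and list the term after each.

Answer: after 2 steps: IS(KS)

Working:
  start: KIK(IS(KS))
  step 1: I(IS(KS))
  step 2: IS(KS)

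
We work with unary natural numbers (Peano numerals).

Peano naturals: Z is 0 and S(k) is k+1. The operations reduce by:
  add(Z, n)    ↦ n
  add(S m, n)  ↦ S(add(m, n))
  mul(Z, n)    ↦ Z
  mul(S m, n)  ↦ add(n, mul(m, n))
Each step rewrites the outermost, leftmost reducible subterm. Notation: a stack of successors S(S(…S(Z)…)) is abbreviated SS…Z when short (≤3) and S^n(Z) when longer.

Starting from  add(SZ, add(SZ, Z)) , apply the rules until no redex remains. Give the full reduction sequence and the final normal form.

Answer: normal form = SSZ  (in 4 steps)

Working:
  start: add(SZ, add(SZ, Z))
  step 1: S(add(Z, add(SZ, Z)))
  step 2: S(add(SZ, Z))
  step 3: S(S(add(Z, Z)))
  step 4: SSZ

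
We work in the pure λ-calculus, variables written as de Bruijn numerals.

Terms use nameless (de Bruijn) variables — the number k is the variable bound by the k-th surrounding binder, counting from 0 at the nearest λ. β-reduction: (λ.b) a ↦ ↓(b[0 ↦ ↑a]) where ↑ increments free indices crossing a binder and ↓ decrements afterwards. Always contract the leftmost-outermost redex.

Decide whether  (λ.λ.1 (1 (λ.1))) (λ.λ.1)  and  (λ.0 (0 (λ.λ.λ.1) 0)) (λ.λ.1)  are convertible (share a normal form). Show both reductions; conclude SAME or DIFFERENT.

Term A:
  start: (λ.λ.1 (1 (λ.1))) (λ.λ.1)
  →1  λ.(λ.λ.1) ((λ.λ.1) (λ.1))
  →2  λ.λ.(λ.λ.1) (λ.2)
  →3  λ.λ.λ.λ.3

Term B:
  start: (λ.0 (0 (λ.λ.λ.1) 0)) (λ.λ.1)
  →1  (λ.λ.1) ((λ.λ.1) (λ.λ.λ.1) (λ.λ.1))
  →2  λ.(λ.λ.1) (λ.λ.λ.1) (λ.λ.1)
  →3  λ.(λ.λ.λ.λ.1) (λ.λ.1)
  →4  λ.λ.λ.λ.1

Answer: DIFFERENT — A ⇓ λ.λ.λ.λ.3, B ⇓ λ.λ.λ.λ.1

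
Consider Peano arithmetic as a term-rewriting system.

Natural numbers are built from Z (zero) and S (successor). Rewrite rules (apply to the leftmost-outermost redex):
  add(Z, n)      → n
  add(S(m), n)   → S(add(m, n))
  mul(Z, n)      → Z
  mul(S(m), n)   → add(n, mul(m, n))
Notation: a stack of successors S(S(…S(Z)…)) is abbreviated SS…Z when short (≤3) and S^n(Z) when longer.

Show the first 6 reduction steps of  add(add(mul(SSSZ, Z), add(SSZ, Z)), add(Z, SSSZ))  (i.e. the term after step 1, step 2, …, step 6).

  start: add(add(mul(SSSZ, Z), add(SSZ, Z)), add(Z, SSSZ))
  step 1: add(add(add(Z, mul(SSZ, Z)), add(SSZ, Z)), add(Z, SSSZ))
  step 2: add(add(mul(SSZ, Z), add(SSZ, Z)), add(Z, SSSZ))
  step 3: add(add(add(Z, mul(SZ, Z)), add(SSZ, Z)), add(Z, SSSZ))
  step 4: add(add(mul(SZ, Z), add(SSZ, Z)), add(Z, SSSZ))
  step 5: add(add(add(Z, mul(Z, Z)), add(SSZ, Z)), add(Z, SSSZ))
  step 6: add(add(mul(Z, Z), add(SSZ, Z)), add(Z, SSSZ))

Answer: after 6 steps: add(add(mul(Z, Z), add(SSZ, Z)), add(Z, SSSZ))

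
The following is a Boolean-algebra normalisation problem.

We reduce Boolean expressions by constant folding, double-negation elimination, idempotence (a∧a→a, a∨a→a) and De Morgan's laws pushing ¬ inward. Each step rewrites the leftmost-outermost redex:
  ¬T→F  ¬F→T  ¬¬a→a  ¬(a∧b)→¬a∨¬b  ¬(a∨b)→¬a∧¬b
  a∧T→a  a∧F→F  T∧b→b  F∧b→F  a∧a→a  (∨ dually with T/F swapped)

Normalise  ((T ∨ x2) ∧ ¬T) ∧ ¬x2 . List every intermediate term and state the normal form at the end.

Answer: normal form = F  (in 4 steps)

Reduction:
  start: ((T ∨ x2) ∧ ¬T) ∧ ¬x2
  [1] (T ∧ ¬T) ∧ ¬x2
  [2] ¬T ∧ ¬x2
  [3] F ∧ ¬x2
  [4] F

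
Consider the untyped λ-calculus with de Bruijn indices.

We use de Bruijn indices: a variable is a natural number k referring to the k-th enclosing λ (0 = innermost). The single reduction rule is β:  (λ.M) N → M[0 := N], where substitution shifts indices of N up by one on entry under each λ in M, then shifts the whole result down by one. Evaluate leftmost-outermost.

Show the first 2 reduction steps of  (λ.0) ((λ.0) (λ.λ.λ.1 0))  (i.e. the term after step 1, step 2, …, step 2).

  start: (λ.0) ((λ.0) (λ.λ.λ.1 0))
  →1  (λ.0) (λ.λ.λ.1 0)
  →2  λ.λ.λ.1 0

Answer: after 2 steps: λ.λ.λ.1 0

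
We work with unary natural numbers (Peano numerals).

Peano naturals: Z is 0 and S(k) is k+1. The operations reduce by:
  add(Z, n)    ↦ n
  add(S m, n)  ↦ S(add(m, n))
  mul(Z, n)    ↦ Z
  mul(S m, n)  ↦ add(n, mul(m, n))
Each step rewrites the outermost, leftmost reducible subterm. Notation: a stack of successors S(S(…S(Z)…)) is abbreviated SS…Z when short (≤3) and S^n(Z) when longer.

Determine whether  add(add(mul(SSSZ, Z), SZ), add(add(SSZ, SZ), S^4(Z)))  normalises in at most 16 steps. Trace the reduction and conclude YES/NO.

Answer: NO — after 16 steps the term is S(S(S(S(add(Z, S^4(Z)))))), not yet normal

Working:
  start: add(add(mul(SSSZ, Z), SZ), add(add(SSZ, SZ), S^4(Z)))
  step 1: add(add(add(Z, mul(SSZ, Z)), SZ), add(add(SSZ, SZ), S^4(Z)))
  step 2: add(add(mul(SSZ, Z), SZ), add(add(SSZ, SZ), S^4(Z)))
  step 3: add(add(add(Z, mul(SZ, Z)), SZ), add(add(SSZ, SZ), S^4(Z)))
  step 4: add(add(mul(SZ, Z), SZ), add(add(SSZ, SZ), S^4(Z)))
  step 5: add(add(add(Z, mul(Z, Z)), SZ), add(add(SSZ, SZ), S^4(Z)))
  step 6: add(add(mul(Z, Z), SZ), add(add(SSZ, SZ), S^4(Z)))
  step 7: add(add(Z, SZ), add(add(SSZ, SZ), S^4(Z)))
  step 8: add(SZ, add(add(SSZ, SZ), S^4(Z)))
  step 9: S(add(Z, add(add(SSZ, SZ), S^4(Z))))
  step 10: S(add(add(SSZ, SZ), S^4(Z)))
  step 11: S(add(S(add(SZ, SZ)), S^4(Z)))
  step 12: S(S(add(add(SZ, SZ), S^4(Z))))
  step 13: S(S(add(S(add(Z, SZ)), S^4(Z))))
  step 14: S(S(S(add(add(Z, SZ), S^4(Z)))))
  step 15: S(S(S(add(SZ, S^4(Z)))))
  step 16: S(S(S(S(add(Z, S^4(Z))))))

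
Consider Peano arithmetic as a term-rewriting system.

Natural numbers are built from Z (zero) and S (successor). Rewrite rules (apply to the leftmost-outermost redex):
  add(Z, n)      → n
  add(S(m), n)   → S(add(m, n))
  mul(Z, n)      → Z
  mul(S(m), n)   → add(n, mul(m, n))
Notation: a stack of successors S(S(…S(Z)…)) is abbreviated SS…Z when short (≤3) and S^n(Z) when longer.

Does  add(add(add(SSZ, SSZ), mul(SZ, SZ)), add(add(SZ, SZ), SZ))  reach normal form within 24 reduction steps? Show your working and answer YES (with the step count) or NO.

Answer: YES — reaches normal form S^8(Z) in 23 ≤ 24 steps

Reduction:
  start: add(add(add(SSZ, SSZ), mul(SZ, SZ)), add(add(SZ, SZ), SZ))
  [1] add(add(S(add(SZ, SSZ)), mul(SZ, SZ)), add(add(SZ, SZ), SZ))
  [2] add(S(add(add(SZ, SSZ), mul(SZ, SZ))), add(add(SZ, SZ), SZ))
  [3] S(add(add(add(SZ, SSZ), mul(SZ, SZ)), add(add(SZ, SZ), SZ)))
  [4] S(add(add(S(add(Z, SSZ)), mul(SZ, SZ)), add(add(SZ, SZ), SZ)))
  [5] S(add(S(add(add(Z, SSZ), mul(SZ, SZ))), add(add(SZ, SZ), SZ)))
  [6] S(S(add(add(add(Z, SSZ), mul(SZ, SZ)), add(add(SZ, SZ), SZ))))
  [7] S(S(add(add(SSZ, mul(SZ, SZ)), add(add(SZ, SZ), SZ))))
  [8] S(S(add(S(add(SZ, mul(SZ, SZ))), add(add(SZ, SZ), SZ))))
  [9] S(S(S(add(add(SZ, mul(SZ, SZ)), add(add(SZ, SZ), SZ)))))
  [10] S(S(S(add(S(add(Z, mul(SZ, SZ))), add(add(SZ, SZ), SZ)))))
  [11] S(S(S(S(add(add(Z, mul(SZ, SZ)), add(add(SZ, SZ), SZ))))))
  [12] S(S(S(S(add(mul(SZ, SZ), add(add(SZ, SZ), SZ))))))
  [13] S(S(S(S(add(add(SZ, mul(Z, SZ)), add(add(SZ, SZ), SZ))))))
  [14] S(S(S(S(add(S(add(Z, mul(Z, SZ))), add(add(SZ, SZ), SZ))))))
  [15] S(S(S(S(S(add(add(Z, mul(Z, SZ)), add(add(SZ, SZ), SZ)))))))
  [16] S(S(S(S(S(add(mul(Z, SZ), add(add(SZ, SZ), SZ)))))))
  [17] S(S(S(S(S(add(Z, add(add(SZ, SZ), SZ)))))))
  [18] S(S(S(S(S(add(add(SZ, SZ), SZ))))))
  [19] S(S(S(S(S(add(S(add(Z, SZ)), SZ))))))
  [20] S(S(S(S(S(S(add(add(Z, SZ), SZ)))))))
  [21] S(S(S(S(S(S(add(SZ, SZ)))))))
  [22] S(S(S(S(S(S(S(add(Z, SZ))))))))
  [23] S^8(Z)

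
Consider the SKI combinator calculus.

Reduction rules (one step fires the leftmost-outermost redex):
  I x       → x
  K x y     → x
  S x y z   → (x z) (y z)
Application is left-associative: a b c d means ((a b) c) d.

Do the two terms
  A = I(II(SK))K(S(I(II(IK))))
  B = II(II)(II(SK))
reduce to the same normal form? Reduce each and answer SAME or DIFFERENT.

Term A:
  start: I(II(SK))K(S(I(II(IK))))
  step 1: II(SK)K(S(I(II(IK))))
  step 2: I(SK)K(S(I(II(IK))))
  step 3: SKK(S(I(II(IK))))
  step 4: K(S(I(II(IK))))(K(S(I(II(IK)))))
  step 5: S(I(II(IK)))
  step 6: S(II(IK))
  step 7: S(I(IK))
  step 8: S(IK)
  step 9: SK

Term B:
  start: II(II)(II(SK))
  step 1: I(II)(II(SK))
  step 2: II(II(SK))
  step 3: I(II(SK))
  step 4: II(SK)
  step 5: I(SK)
  step 6: SK

Answer: SAME — A ⇓ SK, B ⇓ SK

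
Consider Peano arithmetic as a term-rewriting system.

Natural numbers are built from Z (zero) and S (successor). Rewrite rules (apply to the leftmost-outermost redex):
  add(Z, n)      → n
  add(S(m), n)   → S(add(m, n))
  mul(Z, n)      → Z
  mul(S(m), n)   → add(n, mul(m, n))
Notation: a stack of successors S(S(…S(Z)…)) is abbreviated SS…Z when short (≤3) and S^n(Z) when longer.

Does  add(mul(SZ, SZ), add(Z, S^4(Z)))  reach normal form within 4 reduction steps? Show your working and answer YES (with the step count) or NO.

Answer: NO — after 4 steps the term is S(add(mul(Z, SZ), add(Z, S^4(Z)))), not yet normal

Reduction:
  start: add(mul(SZ, SZ), add(Z, S^4(Z)))
  step 1: add(add(SZ, mul(Z, SZ)), add(Z, S^4(Z)))
  step 2: add(S(add(Z, mul(Z, SZ))), add(Z, S^4(Z)))
  step 3: S(add(add(Z, mul(Z, SZ)), add(Z, S^4(Z))))
  step 4: S(add(mul(Z, SZ), add(Z, S^4(Z))))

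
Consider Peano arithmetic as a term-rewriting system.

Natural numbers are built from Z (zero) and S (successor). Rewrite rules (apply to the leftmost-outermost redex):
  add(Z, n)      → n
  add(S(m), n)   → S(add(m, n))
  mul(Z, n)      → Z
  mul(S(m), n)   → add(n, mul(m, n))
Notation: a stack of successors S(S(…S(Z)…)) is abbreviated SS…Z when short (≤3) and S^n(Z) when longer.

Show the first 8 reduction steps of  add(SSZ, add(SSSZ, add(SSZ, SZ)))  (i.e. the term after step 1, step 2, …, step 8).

Answer: after 8 steps: S(S(S(S(S(S(add(SZ, SZ)))))))

Working:
  start: add(SSZ, add(SSSZ, add(SSZ, SZ)))
  →1  S(add(SZ, add(SSSZ, add(SSZ, SZ))))
  →2  S(S(add(Z, add(SSSZ, add(SSZ, SZ)))))
  →3  S(S(add(SSSZ, add(SSZ, SZ))))
  →4  S(S(S(add(SSZ, add(SSZ, SZ)))))
  →5  S(S(S(S(add(SZ, add(SSZ, SZ))))))
  →6  S(S(S(S(S(add(Z, add(SSZ, SZ)))))))
  →7  S(S(S(S(S(add(SSZ, SZ))))))
  →8  S(S(S(S(S(S(add(SZ, SZ)))))))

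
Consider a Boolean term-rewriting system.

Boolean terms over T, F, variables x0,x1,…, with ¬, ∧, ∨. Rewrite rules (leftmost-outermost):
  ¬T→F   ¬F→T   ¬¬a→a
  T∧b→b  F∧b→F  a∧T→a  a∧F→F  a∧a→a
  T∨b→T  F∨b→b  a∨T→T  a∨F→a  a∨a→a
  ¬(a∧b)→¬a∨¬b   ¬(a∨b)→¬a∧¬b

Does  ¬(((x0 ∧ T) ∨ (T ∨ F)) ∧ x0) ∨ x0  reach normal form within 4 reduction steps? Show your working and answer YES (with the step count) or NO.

Answer: NO — after 4 steps the term is (((¬x0 ∨ F) ∧ ¬(T ∨ F)) ∨ ¬x0) ∨ x0, not yet normal

Reduction:
  start: ¬(((x0 ∧ T) ∨ (T ∨ F)) ∧ x0) ∨ x0
  step 1: (¬((x0 ∧ T) ∨ (T ∨ F)) ∨ ¬x0) ∨ x0
  step 2: ((¬(x0 ∧ T) ∧ ¬(T ∨ F)) ∨ ¬x0) ∨ x0
  step 3: (((¬x0 ∨ ¬T) ∧ ¬(T ∨ F)) ∨ ¬x0) ∨ x0
  step 4: (((¬x0 ∨ F) ∧ ¬(T ∨ F)) ∨ ¬x0) ∨ x0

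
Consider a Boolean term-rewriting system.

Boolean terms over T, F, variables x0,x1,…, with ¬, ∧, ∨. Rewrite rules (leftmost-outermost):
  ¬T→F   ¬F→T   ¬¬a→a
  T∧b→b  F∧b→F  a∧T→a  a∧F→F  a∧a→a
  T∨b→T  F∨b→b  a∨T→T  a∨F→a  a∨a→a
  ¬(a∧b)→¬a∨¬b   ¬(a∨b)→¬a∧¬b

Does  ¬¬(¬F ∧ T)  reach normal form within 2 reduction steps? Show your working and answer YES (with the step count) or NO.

Answer: NO — after 2 steps the term is ¬F, not yet normal

Working:
  start: ¬¬(¬F ∧ T)
  step 1: ¬F ∧ T
  step 2: ¬F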